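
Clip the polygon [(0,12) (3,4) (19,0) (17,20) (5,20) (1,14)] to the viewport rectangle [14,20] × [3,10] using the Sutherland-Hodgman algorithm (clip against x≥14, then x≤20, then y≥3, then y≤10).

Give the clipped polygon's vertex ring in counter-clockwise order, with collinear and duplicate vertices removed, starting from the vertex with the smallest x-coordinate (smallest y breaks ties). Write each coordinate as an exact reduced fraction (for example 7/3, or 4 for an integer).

Clipped polygon: [(14,3) (187/10,3) (18,10) (14,10)]

1. After x ≥ 14: [(14,5/4) (19,0) (17,20) (14,20)]
2. After x ≤ 20: [(14,5/4) (19,0) (17,20) (14,20)]
3. After y ≥ 3: [(14,3) (187/10,3) (17,20) (14,20)]
4. After y ≤ 10: [(14,10) (14,3) (187/10,3) (18,10)]
5. Canonical ring: [(14,3) (187/10,3) (18,10) (14,10)]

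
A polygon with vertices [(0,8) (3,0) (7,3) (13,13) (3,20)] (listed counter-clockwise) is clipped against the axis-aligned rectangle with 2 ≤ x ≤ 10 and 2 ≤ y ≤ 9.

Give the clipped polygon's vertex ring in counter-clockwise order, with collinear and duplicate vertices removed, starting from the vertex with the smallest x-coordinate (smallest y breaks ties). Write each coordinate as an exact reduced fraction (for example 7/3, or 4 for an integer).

1. After x ≥ 2: [(2,16) (2,8/3) (3,0) (7,3) (13,13) (3,20)]
2. After x ≤ 10: [(2,16) (2,8/3) (3,0) (7,3) (10,8) (10,151/10) (3,20)]
3. After y ≥ 2: [(2,16) (2,8/3) (9/4,2) (17/3,2) (7,3) (10,8) (10,151/10) (3,20)]
4. After y ≤ 9: [(2,9) (2,8/3) (9/4,2) (17/3,2) (7,3) (10,8) (10,9)]
5. Canonical ring: [(2,8/3) (9/4,2) (17/3,2) (7,3) (10,8) (10,9) (2,9)]

Clipped polygon: [(2,8/3) (9/4,2) (17/3,2) (7,3) (10,8) (10,9) (2,9)]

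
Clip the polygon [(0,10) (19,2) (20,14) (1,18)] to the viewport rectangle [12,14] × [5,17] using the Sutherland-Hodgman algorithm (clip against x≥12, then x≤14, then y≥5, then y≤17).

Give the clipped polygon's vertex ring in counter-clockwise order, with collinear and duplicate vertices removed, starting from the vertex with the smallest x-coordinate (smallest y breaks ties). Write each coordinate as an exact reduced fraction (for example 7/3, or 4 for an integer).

1. After x ≥ 12: [(12,94/19) (19,2) (20,14) (12,298/19)]
2. After x ≤ 14: [(12,94/19) (14,78/19) (14,290/19) (12,298/19)]
3. After y ≥ 5: [(12,5) (14,5) (14,290/19) (12,298/19)]
4. After y ≤ 17: [(12,5) (14,5) (14,290/19) (12,298/19)]
5. Canonical ring: [(12,5) (14,5) (14,290/19) (12,298/19)]

Clipped polygon: [(12,5) (14,5) (14,290/19) (12,298/19)]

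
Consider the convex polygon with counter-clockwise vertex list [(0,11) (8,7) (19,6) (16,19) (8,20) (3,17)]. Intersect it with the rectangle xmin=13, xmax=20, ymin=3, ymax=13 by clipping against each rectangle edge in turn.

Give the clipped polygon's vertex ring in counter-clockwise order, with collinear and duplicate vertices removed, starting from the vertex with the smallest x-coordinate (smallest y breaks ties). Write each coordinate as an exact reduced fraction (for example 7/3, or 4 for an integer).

Clipped polygon: [(13,72/11) (19,6) (226/13,13) (13,13)]

1. After x ≥ 13: [(13,72/11) (19,6) (16,19) (13,155/8)]
2. After x ≤ 20: [(13,72/11) (19,6) (16,19) (13,155/8)]
3. After y ≥ 3: [(13,72/11) (19,6) (16,19) (13,155/8)]
4. After y ≤ 13: [(13,13) (13,72/11) (19,6) (226/13,13)]
5. Canonical ring: [(13,72/11) (19,6) (226/13,13) (13,13)]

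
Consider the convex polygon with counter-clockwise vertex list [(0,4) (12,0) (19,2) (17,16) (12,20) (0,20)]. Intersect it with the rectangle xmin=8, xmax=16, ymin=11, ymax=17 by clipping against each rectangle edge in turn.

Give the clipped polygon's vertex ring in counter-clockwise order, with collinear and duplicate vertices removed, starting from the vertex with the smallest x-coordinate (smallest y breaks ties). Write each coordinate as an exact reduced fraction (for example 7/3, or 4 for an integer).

1. After x ≥ 8: [(8,4/3) (12,0) (19,2) (17,16) (12,20) (8,20)]
2. After x ≤ 16: [(8,4/3) (12,0) (16,8/7) (16,84/5) (12,20) (8,20)]
3. After y ≥ 11: [(8,11) (16,11) (16,84/5) (12,20) (8,20)]
4. After y ≤ 17: [(8,17) (8,11) (16,11) (16,84/5) (63/4,17)]
5. Canonical ring: [(8,11) (16,11) (16,84/5) (63/4,17) (8,17)]

Clipped polygon: [(8,11) (16,11) (16,84/5) (63/4,17) (8,17)]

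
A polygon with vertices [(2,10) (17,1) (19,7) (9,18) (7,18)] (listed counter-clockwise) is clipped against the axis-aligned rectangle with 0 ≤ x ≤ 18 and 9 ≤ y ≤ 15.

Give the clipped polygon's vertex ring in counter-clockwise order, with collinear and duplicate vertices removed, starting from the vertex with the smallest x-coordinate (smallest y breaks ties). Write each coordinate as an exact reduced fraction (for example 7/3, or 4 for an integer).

1. After x ≥ 0: [(2,10) (17,1) (19,7) (9,18) (7,18)]
2. After x ≤ 18: [(2,10) (17,1) (18,4) (18,81/10) (9,18) (7,18)]
3. After y ≥ 9: [(2,10) (11/3,9) (189/11,9) (9,18) (7,18)]
4. After y ≤ 15: [(41/8,15) (2,10) (11/3,9) (189/11,9) (129/11,15)]
5. Canonical ring: [(2,10) (11/3,9) (189/11,9) (129/11,15) (41/8,15)]

Clipped polygon: [(2,10) (11/3,9) (189/11,9) (129/11,15) (41/8,15)]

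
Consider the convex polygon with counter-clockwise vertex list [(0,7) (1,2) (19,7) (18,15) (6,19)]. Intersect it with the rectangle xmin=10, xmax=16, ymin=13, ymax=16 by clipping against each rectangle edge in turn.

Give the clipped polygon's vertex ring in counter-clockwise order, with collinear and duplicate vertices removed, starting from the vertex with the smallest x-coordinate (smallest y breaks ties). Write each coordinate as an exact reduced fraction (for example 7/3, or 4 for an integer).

Clipped polygon: [(10,13) (16,13) (16,47/3) (15,16) (10,16)]

1. After x ≥ 10: [(10,9/2) (19,7) (18,15) (10,53/3)]
2. After x ≤ 16: [(10,9/2) (16,37/6) (16,47/3) (10,53/3)]
3. After y ≥ 13: [(10,13) (16,13) (16,47/3) (10,53/3)]
4. After y ≤ 16: [(10,16) (10,13) (16,13) (16,47/3) (15,16)]
5. Canonical ring: [(10,13) (16,13) (16,47/3) (15,16) (10,16)]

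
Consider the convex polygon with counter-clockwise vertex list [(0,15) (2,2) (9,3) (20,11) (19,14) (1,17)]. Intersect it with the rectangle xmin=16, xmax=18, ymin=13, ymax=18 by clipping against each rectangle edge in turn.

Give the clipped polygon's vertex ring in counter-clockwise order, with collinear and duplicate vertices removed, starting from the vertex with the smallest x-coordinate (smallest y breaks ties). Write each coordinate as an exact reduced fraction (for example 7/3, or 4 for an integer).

1. After x ≥ 16: [(16,89/11) (20,11) (19,14) (16,29/2)]
2. After x ≤ 18: [(16,89/11) (18,105/11) (18,85/6) (16,29/2)]
3. After y ≥ 13: [(16,13) (18,13) (18,85/6) (16,29/2)]
4. After y ≤ 18: [(16,13) (18,13) (18,85/6) (16,29/2)]
5. Canonical ring: [(16,13) (18,13) (18,85/6) (16,29/2)]

Clipped polygon: [(16,13) (18,13) (18,85/6) (16,29/2)]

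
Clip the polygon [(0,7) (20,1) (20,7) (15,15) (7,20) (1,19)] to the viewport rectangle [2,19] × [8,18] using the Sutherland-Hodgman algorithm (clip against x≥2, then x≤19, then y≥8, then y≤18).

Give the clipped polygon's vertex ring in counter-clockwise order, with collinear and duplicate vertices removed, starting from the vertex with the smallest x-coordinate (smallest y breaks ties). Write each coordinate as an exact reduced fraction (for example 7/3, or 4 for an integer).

1. After x ≥ 2: [(2,32/5) (20,1) (20,7) (15,15) (7,20) (2,115/6)]
2. After x ≤ 19: [(2,32/5) (19,13/10) (19,43/5) (15,15) (7,20) (2,115/6)]
3. After y ≥ 8: [(2,8) (19,8) (19,43/5) (15,15) (7,20) (2,115/6)]
4. After y ≤ 18: [(2,18) (2,8) (19,8) (19,43/5) (15,15) (51/5,18)]
5. Canonical ring: [(2,8) (19,8) (19,43/5) (15,15) (51/5,18) (2,18)]

Clipped polygon: [(2,8) (19,8) (19,43/5) (15,15) (51/5,18) (2,18)]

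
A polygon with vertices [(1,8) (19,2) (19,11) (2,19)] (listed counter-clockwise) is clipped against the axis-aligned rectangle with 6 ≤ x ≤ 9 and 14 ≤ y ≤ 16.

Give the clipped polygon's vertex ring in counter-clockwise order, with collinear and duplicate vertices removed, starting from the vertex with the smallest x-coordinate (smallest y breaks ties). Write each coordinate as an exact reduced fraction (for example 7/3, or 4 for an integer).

1. After x ≥ 6: [(6,19/3) (19,2) (19,11) (6,291/17)]
2. After x ≤ 9: [(6,19/3) (9,16/3) (9,267/17) (6,291/17)]
3. After y ≥ 14: [(6,14) (9,14) (9,267/17) (6,291/17)]
4. After y ≤ 16: [(6,16) (6,14) (9,14) (9,267/17) (67/8,16)]
5. Canonical ring: [(6,14) (9,14) (9,267/17) (67/8,16) (6,16)]

Clipped polygon: [(6,14) (9,14) (9,267/17) (67/8,16) (6,16)]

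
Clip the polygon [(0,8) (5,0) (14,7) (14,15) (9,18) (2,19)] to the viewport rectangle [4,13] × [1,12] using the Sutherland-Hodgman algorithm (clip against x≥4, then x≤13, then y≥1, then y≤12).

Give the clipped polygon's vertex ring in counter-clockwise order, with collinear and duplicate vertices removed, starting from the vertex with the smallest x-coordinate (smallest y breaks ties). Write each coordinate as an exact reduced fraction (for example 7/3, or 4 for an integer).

Clipped polygon: [(4,8/5) (35/8,1) (44/7,1) (13,56/9) (13,12) (4,12)]

1. After x ≥ 4: [(4,8/5) (5,0) (14,7) (14,15) (9,18) (4,131/7)]
2. After x ≤ 13: [(4,8/5) (5,0) (13,56/9) (13,78/5) (9,18) (4,131/7)]
3. After y ≥ 1: [(4,8/5) (35/8,1) (44/7,1) (13,56/9) (13,78/5) (9,18) (4,131/7)]
4. After y ≤ 12: [(4,12) (4,8/5) (35/8,1) (44/7,1) (13,56/9) (13,12)]
5. Canonical ring: [(4,8/5) (35/8,1) (44/7,1) (13,56/9) (13,12) (4,12)]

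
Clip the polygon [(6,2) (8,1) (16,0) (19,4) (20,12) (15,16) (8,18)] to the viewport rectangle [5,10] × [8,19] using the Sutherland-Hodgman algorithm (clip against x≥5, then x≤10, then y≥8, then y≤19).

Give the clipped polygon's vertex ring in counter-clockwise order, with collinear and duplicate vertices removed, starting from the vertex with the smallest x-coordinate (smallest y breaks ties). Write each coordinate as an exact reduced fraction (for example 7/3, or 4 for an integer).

Clipped polygon: [(27/4,8) (10,8) (10,122/7) (8,18)]

1. After x ≥ 5: [(6,2) (8,1) (16,0) (19,4) (20,12) (15,16) (8,18)]
2. After x ≤ 10: [(6,2) (8,1) (10,3/4) (10,122/7) (8,18)]
3. After y ≥ 8: [(27/4,8) (10,8) (10,122/7) (8,18)]
4. After y ≤ 19: [(27/4,8) (10,8) (10,122/7) (8,18)]
5. Canonical ring: [(27/4,8) (10,8) (10,122/7) (8,18)]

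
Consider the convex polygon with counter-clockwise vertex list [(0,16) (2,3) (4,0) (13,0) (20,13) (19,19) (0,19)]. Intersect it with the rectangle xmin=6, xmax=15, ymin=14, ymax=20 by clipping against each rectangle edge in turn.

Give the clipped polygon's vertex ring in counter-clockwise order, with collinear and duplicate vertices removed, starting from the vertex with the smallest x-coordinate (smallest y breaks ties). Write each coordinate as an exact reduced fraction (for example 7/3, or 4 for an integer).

1. After x ≥ 6: [(6,0) (13,0) (20,13) (19,19) (6,19)]
2. After x ≤ 15: [(6,0) (13,0) (15,26/7) (15,19) (6,19)]
3. After y ≥ 14: [(6,14) (15,14) (15,19) (6,19)]
4. After y ≤ 20: [(6,14) (15,14) (15,19) (6,19)]
5. Canonical ring: [(6,14) (15,14) (15,19) (6,19)]

Clipped polygon: [(6,14) (15,14) (15,19) (6,19)]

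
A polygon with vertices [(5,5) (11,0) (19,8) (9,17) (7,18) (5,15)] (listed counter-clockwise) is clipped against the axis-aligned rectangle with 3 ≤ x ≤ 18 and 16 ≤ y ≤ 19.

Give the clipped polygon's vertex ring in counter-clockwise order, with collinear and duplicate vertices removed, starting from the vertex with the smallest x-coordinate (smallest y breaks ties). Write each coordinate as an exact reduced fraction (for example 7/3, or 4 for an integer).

1. After x ≥ 3: [(5,5) (11,0) (19,8) (9,17) (7,18) (5,15)]
2. After x ≤ 18: [(5,5) (11,0) (18,7) (18,89/10) (9,17) (7,18) (5,15)]
3. After y ≥ 16: [(91/9,16) (9,17) (7,18) (17/3,16)]
4. After y ≤ 19: [(91/9,16) (9,17) (7,18) (17/3,16)]
5. Canonical ring: [(17/3,16) (91/9,16) (9,17) (7,18)]

Clipped polygon: [(17/3,16) (91/9,16) (9,17) (7,18)]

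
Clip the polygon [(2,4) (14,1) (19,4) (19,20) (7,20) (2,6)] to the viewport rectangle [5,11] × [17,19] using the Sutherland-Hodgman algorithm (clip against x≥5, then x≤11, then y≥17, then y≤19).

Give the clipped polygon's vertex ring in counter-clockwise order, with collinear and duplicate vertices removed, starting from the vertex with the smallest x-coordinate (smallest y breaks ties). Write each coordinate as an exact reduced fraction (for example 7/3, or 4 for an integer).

Clipped polygon: [(83/14,17) (11,17) (11,19) (93/14,19)]

1. After x ≥ 5: [(5,13/4) (14,1) (19,4) (19,20) (7,20) (5,72/5)]
2. After x ≤ 11: [(5,13/4) (11,7/4) (11,20) (7,20) (5,72/5)]
3. After y ≥ 17: [(11,17) (11,20) (7,20) (83/14,17)]
4. After y ≤ 19: [(11,17) (11,19) (93/14,19) (83/14,17)]
5. Canonical ring: [(83/14,17) (11,17) (11,19) (93/14,19)]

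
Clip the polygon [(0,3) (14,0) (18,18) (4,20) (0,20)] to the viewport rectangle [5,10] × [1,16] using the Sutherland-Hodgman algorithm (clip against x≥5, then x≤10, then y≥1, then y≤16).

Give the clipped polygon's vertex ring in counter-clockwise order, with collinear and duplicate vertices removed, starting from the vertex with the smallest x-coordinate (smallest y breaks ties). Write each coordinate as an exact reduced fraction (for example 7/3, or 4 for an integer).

Clipped polygon: [(5,27/14) (28/3,1) (10,1) (10,16) (5,16)]

1. After x ≥ 5: [(5,27/14) (14,0) (18,18) (5,139/7)]
2. After x ≤ 10: [(5,27/14) (10,6/7) (10,134/7) (5,139/7)]
3. After y ≥ 1: [(5,27/14) (28/3,1) (10,1) (10,134/7) (5,139/7)]
4. After y ≤ 16: [(5,16) (5,27/14) (28/3,1) (10,1) (10,16)]
5. Canonical ring: [(5,27/14) (28/3,1) (10,1) (10,16) (5,16)]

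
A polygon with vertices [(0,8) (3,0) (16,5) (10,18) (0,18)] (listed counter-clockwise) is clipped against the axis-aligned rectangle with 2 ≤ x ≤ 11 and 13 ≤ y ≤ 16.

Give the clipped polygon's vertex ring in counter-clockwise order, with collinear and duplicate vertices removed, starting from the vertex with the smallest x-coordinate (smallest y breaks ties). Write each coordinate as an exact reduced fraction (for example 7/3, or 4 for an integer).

1. After x ≥ 2: [(2,8/3) (3,0) (16,5) (10,18) (2,18)]
2. After x ≤ 11: [(2,8/3) (3,0) (11,40/13) (11,95/6) (10,18) (2,18)]
3. After y ≥ 13: [(2,13) (11,13) (11,95/6) (10,18) (2,18)]
4. After y ≤ 16: [(2,16) (2,13) (11,13) (11,95/6) (142/13,16)]
5. Canonical ring: [(2,13) (11,13) (11,95/6) (142/13,16) (2,16)]

Clipped polygon: [(2,13) (11,13) (11,95/6) (142/13,16) (2,16)]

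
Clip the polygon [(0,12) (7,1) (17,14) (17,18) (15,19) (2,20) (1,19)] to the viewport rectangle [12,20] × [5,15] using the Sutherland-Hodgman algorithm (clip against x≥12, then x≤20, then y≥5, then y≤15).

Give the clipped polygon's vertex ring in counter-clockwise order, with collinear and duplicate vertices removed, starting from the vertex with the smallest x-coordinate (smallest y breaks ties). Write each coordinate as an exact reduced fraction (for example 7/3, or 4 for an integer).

1. After x ≥ 12: [(12,15/2) (17,14) (17,18) (15,19) (12,250/13)]
2. After x ≤ 20: [(12,15/2) (17,14) (17,18) (15,19) (12,250/13)]
3. After y ≥ 5: [(12,15/2) (17,14) (17,18) (15,19) (12,250/13)]
4. After y ≤ 15: [(12,15) (12,15/2) (17,14) (17,15)]
5. Canonical ring: [(12,15/2) (17,14) (17,15) (12,15)]

Clipped polygon: [(12,15/2) (17,14) (17,15) (12,15)]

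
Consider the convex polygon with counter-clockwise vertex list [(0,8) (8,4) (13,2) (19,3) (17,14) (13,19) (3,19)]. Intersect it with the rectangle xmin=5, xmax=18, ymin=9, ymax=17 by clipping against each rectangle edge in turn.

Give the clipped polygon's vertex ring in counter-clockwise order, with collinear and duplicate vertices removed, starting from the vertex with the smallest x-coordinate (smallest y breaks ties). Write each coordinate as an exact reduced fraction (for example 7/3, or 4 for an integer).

Clipped polygon: [(5,9) (197/11,9) (17,14) (73/5,17) (5,17)]

1. After x ≥ 5: [(5,11/2) (8,4) (13,2) (19,3) (17,14) (13,19) (5,19)]
2. After x ≤ 18: [(5,11/2) (8,4) (13,2) (18,17/6) (18,17/2) (17,14) (13,19) (5,19)]
3. After y ≥ 9: [(5,9) (197/11,9) (17,14) (13,19) (5,19)]
4. After y ≤ 17: [(5,17) (5,9) (197/11,9) (17,14) (73/5,17)]
5. Canonical ring: [(5,9) (197/11,9) (17,14) (73/5,17) (5,17)]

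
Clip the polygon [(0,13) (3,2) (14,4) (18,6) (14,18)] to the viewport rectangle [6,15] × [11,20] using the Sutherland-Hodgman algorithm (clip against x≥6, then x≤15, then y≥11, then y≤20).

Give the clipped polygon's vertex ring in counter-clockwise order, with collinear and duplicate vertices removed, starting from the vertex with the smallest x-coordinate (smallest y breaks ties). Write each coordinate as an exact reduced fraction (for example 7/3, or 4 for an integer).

1. After x ≥ 6: [(6,106/7) (6,28/11) (14,4) (18,6) (14,18)]
2. After x ≤ 15: [(6,106/7) (6,28/11) (14,4) (15,9/2) (15,15) (14,18)]
3. After y ≥ 11: [(6,106/7) (6,11) (15,11) (15,15) (14,18)]
4. After y ≤ 20: [(6,106/7) (6,11) (15,11) (15,15) (14,18)]
5. Canonical ring: [(6,11) (15,11) (15,15) (14,18) (6,106/7)]

Clipped polygon: [(6,11) (15,11) (15,15) (14,18) (6,106/7)]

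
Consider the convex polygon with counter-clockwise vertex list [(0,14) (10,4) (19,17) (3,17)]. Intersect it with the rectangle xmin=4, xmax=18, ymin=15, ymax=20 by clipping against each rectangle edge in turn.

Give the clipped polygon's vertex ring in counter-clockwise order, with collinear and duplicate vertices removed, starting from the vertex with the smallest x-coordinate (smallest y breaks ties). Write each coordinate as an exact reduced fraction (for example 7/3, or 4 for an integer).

Clipped polygon: [(4,15) (229/13,15) (18,140/9) (18,17) (4,17)]

1. After x ≥ 4: [(4,10) (10,4) (19,17) (4,17)]
2. After x ≤ 18: [(4,10) (10,4) (18,140/9) (18,17) (4,17)]
3. After y ≥ 15: [(4,15) (229/13,15) (18,140/9) (18,17) (4,17)]
4. After y ≤ 20: [(4,15) (229/13,15) (18,140/9) (18,17) (4,17)]
5. Canonical ring: [(4,15) (229/13,15) (18,140/9) (18,17) (4,17)]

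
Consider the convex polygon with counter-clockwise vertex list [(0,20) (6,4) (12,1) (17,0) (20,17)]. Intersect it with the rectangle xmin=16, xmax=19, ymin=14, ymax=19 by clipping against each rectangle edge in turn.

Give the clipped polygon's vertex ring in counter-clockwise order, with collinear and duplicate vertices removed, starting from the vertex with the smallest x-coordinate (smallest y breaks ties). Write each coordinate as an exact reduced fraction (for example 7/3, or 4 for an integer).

Clipped polygon: [(16,14) (19,14) (19,343/20) (16,88/5)]

1. After x ≥ 16: [(16,88/5) (16,1/5) (17,0) (20,17)]
2. After x ≤ 19: [(19,343/20) (16,88/5) (16,1/5) (17,0) (19,34/3)]
3. After y ≥ 14: [(19,14) (19,343/20) (16,88/5) (16,14)]
4. After y ≤ 19: [(19,14) (19,343/20) (16,88/5) (16,14)]
5. Canonical ring: [(16,14) (19,14) (19,343/20) (16,88/5)]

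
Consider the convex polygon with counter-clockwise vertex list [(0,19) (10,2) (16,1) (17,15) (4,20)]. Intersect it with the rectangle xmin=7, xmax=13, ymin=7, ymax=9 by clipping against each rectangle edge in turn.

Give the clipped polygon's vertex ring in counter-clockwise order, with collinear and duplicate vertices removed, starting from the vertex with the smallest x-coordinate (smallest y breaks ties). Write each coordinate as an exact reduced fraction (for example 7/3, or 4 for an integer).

Clipped polygon: [(7,71/10) (120/17,7) (13,7) (13,9) (7,9)]

1. After x ≥ 7: [(7,71/10) (10,2) (16,1) (17,15) (7,245/13)]
2. After x ≤ 13: [(7,71/10) (10,2) (13,3/2) (13,215/13) (7,245/13)]
3. After y ≥ 7: [(7,71/10) (120/17,7) (13,7) (13,215/13) (7,245/13)]
4. After y ≤ 9: [(7,9) (7,71/10) (120/17,7) (13,7) (13,9)]
5. Canonical ring: [(7,71/10) (120/17,7) (13,7) (13,9) (7,9)]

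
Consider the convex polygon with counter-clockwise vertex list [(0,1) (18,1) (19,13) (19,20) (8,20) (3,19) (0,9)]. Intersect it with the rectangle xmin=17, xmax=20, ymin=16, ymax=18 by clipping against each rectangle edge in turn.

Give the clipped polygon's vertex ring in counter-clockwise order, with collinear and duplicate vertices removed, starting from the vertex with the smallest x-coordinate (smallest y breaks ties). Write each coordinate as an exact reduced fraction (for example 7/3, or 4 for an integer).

Clipped polygon: [(17,16) (19,16) (19,18) (17,18)]

1. After x ≥ 17: [(17,1) (18,1) (19,13) (19,20) (17,20)]
2. After x ≤ 20: [(17,1) (18,1) (19,13) (19,20) (17,20)]
3. After y ≥ 16: [(17,16) (19,16) (19,20) (17,20)]
4. After y ≤ 18: [(17,18) (17,16) (19,16) (19,18)]
5. Canonical ring: [(17,16) (19,16) (19,18) (17,18)]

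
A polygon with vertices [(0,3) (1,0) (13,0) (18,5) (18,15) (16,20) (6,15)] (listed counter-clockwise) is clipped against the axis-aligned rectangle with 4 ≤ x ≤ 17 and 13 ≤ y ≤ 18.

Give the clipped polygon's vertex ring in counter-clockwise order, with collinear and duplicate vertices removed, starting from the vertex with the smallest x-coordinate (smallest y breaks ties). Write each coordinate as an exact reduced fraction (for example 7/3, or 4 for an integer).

Clipped polygon: [(5,13) (17,13) (17,35/2) (84/5,18) (12,18) (6,15)]

1. After x ≥ 4: [(4,11) (4,0) (13,0) (18,5) (18,15) (16,20) (6,15)]
2. After x ≤ 17: [(4,11) (4,0) (13,0) (17,4) (17,35/2) (16,20) (6,15)]
3. After y ≥ 13: [(5,13) (17,13) (17,35/2) (16,20) (6,15)]
4. After y ≤ 18: [(5,13) (17,13) (17,35/2) (84/5,18) (12,18) (6,15)]
5. Canonical ring: [(5,13) (17,13) (17,35/2) (84/5,18) (12,18) (6,15)]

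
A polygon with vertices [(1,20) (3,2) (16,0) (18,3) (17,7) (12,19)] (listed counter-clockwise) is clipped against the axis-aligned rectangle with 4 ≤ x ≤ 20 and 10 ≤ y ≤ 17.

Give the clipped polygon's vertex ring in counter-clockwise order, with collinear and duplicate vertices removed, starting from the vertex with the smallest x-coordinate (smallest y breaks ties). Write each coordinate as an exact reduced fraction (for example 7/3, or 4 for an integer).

Clipped polygon: [(4,10) (63/4,10) (77/6,17) (4,17)]

1. After x ≥ 4: [(4,217/11) (4,24/13) (16,0) (18,3) (17,7) (12,19)]
2. After x ≤ 20: [(4,217/11) (4,24/13) (16,0) (18,3) (17,7) (12,19)]
3. After y ≥ 10: [(4,217/11) (4,10) (63/4,10) (12,19)]
4. After y ≤ 17: [(4,17) (4,10) (63/4,10) (77/6,17)]
5. Canonical ring: [(4,10) (63/4,10) (77/6,17) (4,17)]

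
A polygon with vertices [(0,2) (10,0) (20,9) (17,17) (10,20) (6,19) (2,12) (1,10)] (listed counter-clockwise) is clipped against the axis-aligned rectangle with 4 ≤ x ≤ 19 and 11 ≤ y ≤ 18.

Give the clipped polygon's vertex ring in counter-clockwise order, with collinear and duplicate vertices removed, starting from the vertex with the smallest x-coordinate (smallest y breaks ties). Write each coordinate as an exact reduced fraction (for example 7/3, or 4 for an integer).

Clipped polygon: [(4,11) (19,11) (19,35/3) (17,17) (44/3,18) (38/7,18) (4,31/2)]

1. After x ≥ 4: [(4,6/5) (10,0) (20,9) (17,17) (10,20) (6,19) (4,31/2)]
2. After x ≤ 19: [(4,6/5) (10,0) (19,81/10) (19,35/3) (17,17) (10,20) (6,19) (4,31/2)]
3. After y ≥ 11: [(4,11) (19,11) (19,35/3) (17,17) (10,20) (6,19) (4,31/2)]
4. After y ≤ 18: [(4,11) (19,11) (19,35/3) (17,17) (44/3,18) (38/7,18) (4,31/2)]
5. Canonical ring: [(4,11) (19,11) (19,35/3) (17,17) (44/3,18) (38/7,18) (4,31/2)]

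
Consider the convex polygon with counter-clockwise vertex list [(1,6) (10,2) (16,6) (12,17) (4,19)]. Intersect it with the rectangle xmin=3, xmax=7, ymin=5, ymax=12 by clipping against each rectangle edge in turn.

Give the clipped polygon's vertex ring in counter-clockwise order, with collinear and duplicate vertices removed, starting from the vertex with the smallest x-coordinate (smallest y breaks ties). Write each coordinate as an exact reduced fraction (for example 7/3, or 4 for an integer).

1. After x ≥ 3: [(3,44/3) (3,46/9) (10,2) (16,6) (12,17) (4,19)]
2. After x ≤ 7: [(3,44/3) (3,46/9) (7,10/3) (7,73/4) (4,19)]
3. After y ≥ 5: [(3,44/3) (3,46/9) (13/4,5) (7,5) (7,73/4) (4,19)]
4. After y ≤ 12: [(3,12) (3,46/9) (13/4,5) (7,5) (7,12)]
5. Canonical ring: [(3,46/9) (13/4,5) (7,5) (7,12) (3,12)]

Clipped polygon: [(3,46/9) (13/4,5) (7,5) (7,12) (3,12)]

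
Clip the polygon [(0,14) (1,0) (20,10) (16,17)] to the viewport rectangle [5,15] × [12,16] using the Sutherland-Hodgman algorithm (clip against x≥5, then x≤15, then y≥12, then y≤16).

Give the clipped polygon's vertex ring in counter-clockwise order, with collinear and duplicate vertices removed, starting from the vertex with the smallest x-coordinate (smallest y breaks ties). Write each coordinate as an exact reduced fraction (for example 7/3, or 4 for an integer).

1. After x ≥ 5: [(5,239/16) (5,40/19) (20,10) (16,17)]
2. After x ≤ 15: [(15,269/16) (5,239/16) (5,40/19) (15,140/19)]
3. After y ≥ 12: [(15,12) (15,269/16) (5,239/16) (5,12)]
4. After y ≤ 16: [(15,12) (15,16) (32/3,16) (5,239/16) (5,12)]
5. Canonical ring: [(5,12) (15,12) (15,16) (32/3,16) (5,239/16)]

Clipped polygon: [(5,12) (15,12) (15,16) (32/3,16) (5,239/16)]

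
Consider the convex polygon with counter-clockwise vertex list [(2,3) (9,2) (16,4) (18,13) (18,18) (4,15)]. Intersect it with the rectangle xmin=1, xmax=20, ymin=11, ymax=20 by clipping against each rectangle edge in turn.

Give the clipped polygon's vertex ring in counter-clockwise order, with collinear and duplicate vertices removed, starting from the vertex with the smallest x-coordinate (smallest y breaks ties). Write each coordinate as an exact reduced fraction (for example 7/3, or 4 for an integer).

1. After x ≥ 1: [(2,3) (9,2) (16,4) (18,13) (18,18) (4,15)]
2. After x ≤ 20: [(2,3) (9,2) (16,4) (18,13) (18,18) (4,15)]
3. After y ≥ 11: [(10/3,11) (158/9,11) (18,13) (18,18) (4,15)]
4. After y ≤ 20: [(10/3,11) (158/9,11) (18,13) (18,18) (4,15)]
5. Canonical ring: [(10/3,11) (158/9,11) (18,13) (18,18) (4,15)]

Clipped polygon: [(10/3,11) (158/9,11) (18,13) (18,18) (4,15)]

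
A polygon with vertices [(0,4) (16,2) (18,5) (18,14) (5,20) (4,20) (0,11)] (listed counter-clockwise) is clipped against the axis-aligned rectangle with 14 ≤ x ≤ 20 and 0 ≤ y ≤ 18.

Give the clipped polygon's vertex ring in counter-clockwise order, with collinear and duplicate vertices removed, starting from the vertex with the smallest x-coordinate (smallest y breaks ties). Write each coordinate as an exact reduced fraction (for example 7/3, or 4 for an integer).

1. After x ≥ 14: [(14,9/4) (16,2) (18,5) (18,14) (14,206/13)]
2. After x ≤ 20: [(14,9/4) (16,2) (18,5) (18,14) (14,206/13)]
3. After y ≥ 0: [(14,9/4) (16,2) (18,5) (18,14) (14,206/13)]
4. After y ≤ 18: [(14,9/4) (16,2) (18,5) (18,14) (14,206/13)]
5. Canonical ring: [(14,9/4) (16,2) (18,5) (18,14) (14,206/13)]

Clipped polygon: [(14,9/4) (16,2) (18,5) (18,14) (14,206/13)]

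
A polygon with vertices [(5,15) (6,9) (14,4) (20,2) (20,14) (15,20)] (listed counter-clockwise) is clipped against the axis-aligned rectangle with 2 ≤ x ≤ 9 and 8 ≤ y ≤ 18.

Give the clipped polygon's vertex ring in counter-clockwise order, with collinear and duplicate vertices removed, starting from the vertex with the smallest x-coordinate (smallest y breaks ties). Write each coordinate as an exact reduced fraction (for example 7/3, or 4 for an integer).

1. After x ≥ 2: [(5,15) (6,9) (14,4) (20,2) (20,14) (15,20)]
2. After x ≤ 9: [(9,17) (5,15) (6,9) (9,57/8)]
3. After y ≥ 8: [(9,8) (9,17) (5,15) (6,9) (38/5,8)]
4. After y ≤ 18: [(9,8) (9,17) (5,15) (6,9) (38/5,8)]
5. Canonical ring: [(5,15) (6,9) (38/5,8) (9,8) (9,17)]

Clipped polygon: [(5,15) (6,9) (38/5,8) (9,8) (9,17)]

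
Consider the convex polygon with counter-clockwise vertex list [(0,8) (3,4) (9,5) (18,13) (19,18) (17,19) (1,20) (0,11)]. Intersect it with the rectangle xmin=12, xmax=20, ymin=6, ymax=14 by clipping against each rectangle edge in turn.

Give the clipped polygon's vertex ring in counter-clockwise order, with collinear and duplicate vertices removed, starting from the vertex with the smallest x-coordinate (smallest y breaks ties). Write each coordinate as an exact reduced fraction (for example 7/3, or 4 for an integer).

1. After x ≥ 12: [(12,23/3) (18,13) (19,18) (17,19) (12,309/16)]
2. After x ≤ 20: [(12,23/3) (18,13) (19,18) (17,19) (12,309/16)]
3. After y ≥ 6: [(12,23/3) (18,13) (19,18) (17,19) (12,309/16)]
4. After y ≤ 14: [(12,14) (12,23/3) (18,13) (91/5,14)]
5. Canonical ring: [(12,23/3) (18,13) (91/5,14) (12,14)]

Clipped polygon: [(12,23/3) (18,13) (91/5,14) (12,14)]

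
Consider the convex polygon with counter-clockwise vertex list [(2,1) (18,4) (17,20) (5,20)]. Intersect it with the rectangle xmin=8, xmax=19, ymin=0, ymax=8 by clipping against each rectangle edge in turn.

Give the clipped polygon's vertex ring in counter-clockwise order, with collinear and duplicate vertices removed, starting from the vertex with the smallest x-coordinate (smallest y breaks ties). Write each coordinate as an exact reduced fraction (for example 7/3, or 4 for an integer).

Clipped polygon: [(8,17/8) (18,4) (71/4,8) (8,8)]

1. After x ≥ 8: [(8,17/8) (18,4) (17,20) (8,20)]
2. After x ≤ 19: [(8,17/8) (18,4) (17,20) (8,20)]
3. After y ≥ 0: [(8,17/8) (18,4) (17,20) (8,20)]
4. After y ≤ 8: [(8,8) (8,17/8) (18,4) (71/4,8)]
5. Canonical ring: [(8,17/8) (18,4) (71/4,8) (8,8)]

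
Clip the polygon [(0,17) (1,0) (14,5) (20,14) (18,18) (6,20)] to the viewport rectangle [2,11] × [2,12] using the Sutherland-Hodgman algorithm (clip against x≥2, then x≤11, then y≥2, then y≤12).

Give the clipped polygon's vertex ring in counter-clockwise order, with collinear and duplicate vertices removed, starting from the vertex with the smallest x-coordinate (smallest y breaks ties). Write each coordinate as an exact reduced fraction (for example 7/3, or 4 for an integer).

1. After x ≥ 2: [(2,18) (2,5/13) (14,5) (20,14) (18,18) (6,20)]
2. After x ≤ 11: [(2,18) (2,5/13) (11,50/13) (11,115/6) (6,20)]
3. After y ≥ 2: [(2,18) (2,2) (31/5,2) (11,50/13) (11,115/6) (6,20)]
4. After y ≤ 12: [(2,12) (2,2) (31/5,2) (11,50/13) (11,12)]
5. Canonical ring: [(2,2) (31/5,2) (11,50/13) (11,12) (2,12)]

Clipped polygon: [(2,2) (31/5,2) (11,50/13) (11,12) (2,12)]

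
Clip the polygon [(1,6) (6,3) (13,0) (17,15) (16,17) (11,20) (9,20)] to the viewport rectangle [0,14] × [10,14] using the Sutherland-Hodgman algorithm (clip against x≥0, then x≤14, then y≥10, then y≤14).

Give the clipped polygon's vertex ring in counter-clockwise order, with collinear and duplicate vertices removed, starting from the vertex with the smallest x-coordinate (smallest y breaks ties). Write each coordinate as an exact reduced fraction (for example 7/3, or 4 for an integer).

Clipped polygon: [(23/7,10) (14,10) (14,14) (39/7,14)]

1. After x ≥ 0: [(1,6) (6,3) (13,0) (17,15) (16,17) (11,20) (9,20)]
2. After x ≤ 14: [(1,6) (6,3) (13,0) (14,15/4) (14,91/5) (11,20) (9,20)]
3. After y ≥ 10: [(23/7,10) (14,10) (14,91/5) (11,20) (9,20)]
4. After y ≤ 14: [(39/7,14) (23/7,10) (14,10) (14,14)]
5. Canonical ring: [(23/7,10) (14,10) (14,14) (39/7,14)]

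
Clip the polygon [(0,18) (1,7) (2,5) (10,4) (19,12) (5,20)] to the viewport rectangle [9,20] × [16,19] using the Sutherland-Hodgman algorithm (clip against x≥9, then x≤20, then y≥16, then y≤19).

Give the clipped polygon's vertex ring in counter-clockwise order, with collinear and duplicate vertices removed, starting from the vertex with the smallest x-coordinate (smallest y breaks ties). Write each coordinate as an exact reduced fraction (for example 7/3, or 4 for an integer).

Clipped polygon: [(9,16) (12,16) (9,124/7)]

1. After x ≥ 9: [(9,33/8) (10,4) (19,12) (9,124/7)]
2. After x ≤ 20: [(9,33/8) (10,4) (19,12) (9,124/7)]
3. After y ≥ 16: [(9,16) (12,16) (9,124/7)]
4. After y ≤ 19: [(9,16) (12,16) (9,124/7)]
5. Canonical ring: [(9,16) (12,16) (9,124/7)]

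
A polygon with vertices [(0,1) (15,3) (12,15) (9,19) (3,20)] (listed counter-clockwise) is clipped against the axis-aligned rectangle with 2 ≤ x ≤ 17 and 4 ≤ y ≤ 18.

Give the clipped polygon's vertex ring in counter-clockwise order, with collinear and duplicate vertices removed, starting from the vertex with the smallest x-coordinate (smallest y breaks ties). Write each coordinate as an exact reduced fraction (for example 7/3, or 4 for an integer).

1. After x ≥ 2: [(2,41/3) (2,19/15) (15,3) (12,15) (9,19) (3,20)]
2. After x ≤ 17: [(2,41/3) (2,19/15) (15,3) (12,15) (9,19) (3,20)]
3. After y ≥ 4: [(2,41/3) (2,4) (59/4,4) (12,15) (9,19) (3,20)]
4. After y ≤ 18: [(51/19,18) (2,41/3) (2,4) (59/4,4) (12,15) (39/4,18)]
5. Canonical ring: [(2,4) (59/4,4) (12,15) (39/4,18) (51/19,18) (2,41/3)]

Clipped polygon: [(2,4) (59/4,4) (12,15) (39/4,18) (51/19,18) (2,41/3)]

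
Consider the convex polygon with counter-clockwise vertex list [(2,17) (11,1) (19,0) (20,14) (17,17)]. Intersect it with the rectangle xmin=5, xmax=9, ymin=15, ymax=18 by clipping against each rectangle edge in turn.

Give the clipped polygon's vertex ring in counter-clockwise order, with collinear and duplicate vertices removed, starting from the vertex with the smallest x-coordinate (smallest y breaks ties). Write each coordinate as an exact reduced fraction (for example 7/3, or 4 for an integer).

1. After x ≥ 5: [(5,17) (5,35/3) (11,1) (19,0) (20,14) (17,17)]
2. After x ≤ 9: [(9,17) (5,17) (5,35/3) (9,41/9)]
3. After y ≥ 15: [(9,15) (9,17) (5,17) (5,15)]
4. After y ≤ 18: [(9,15) (9,17) (5,17) (5,15)]
5. Canonical ring: [(5,15) (9,15) (9,17) (5,17)]

Clipped polygon: [(5,15) (9,15) (9,17) (5,17)]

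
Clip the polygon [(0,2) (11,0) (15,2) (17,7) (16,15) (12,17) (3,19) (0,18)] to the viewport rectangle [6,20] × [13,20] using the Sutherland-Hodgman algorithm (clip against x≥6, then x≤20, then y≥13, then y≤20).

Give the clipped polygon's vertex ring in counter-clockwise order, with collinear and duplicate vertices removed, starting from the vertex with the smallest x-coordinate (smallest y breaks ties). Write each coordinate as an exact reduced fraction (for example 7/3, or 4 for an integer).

Clipped polygon: [(6,13) (65/4,13) (16,15) (12,17) (6,55/3)]

1. After x ≥ 6: [(6,10/11) (11,0) (15,2) (17,7) (16,15) (12,17) (6,55/3)]
2. After x ≤ 20: [(6,10/11) (11,0) (15,2) (17,7) (16,15) (12,17) (6,55/3)]
3. After y ≥ 13: [(6,13) (65/4,13) (16,15) (12,17) (6,55/3)]
4. After y ≤ 20: [(6,13) (65/4,13) (16,15) (12,17) (6,55/3)]
5. Canonical ring: [(6,13) (65/4,13) (16,15) (12,17) (6,55/3)]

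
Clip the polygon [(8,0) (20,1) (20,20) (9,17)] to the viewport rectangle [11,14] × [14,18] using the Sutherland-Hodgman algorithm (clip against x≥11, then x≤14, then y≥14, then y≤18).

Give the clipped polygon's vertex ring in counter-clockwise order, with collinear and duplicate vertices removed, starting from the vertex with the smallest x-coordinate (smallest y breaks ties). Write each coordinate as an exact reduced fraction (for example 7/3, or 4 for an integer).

Clipped polygon: [(11,14) (14,14) (14,18) (38/3,18) (11,193/11)]

1. After x ≥ 11: [(11,1/4) (20,1) (20,20) (11,193/11)]
2. After x ≤ 14: [(11,1/4) (14,1/2) (14,202/11) (11,193/11)]
3. After y ≥ 14: [(11,14) (14,14) (14,202/11) (11,193/11)]
4. After y ≤ 18: [(11,14) (14,14) (14,18) (38/3,18) (11,193/11)]
5. Canonical ring: [(11,14) (14,14) (14,18) (38/3,18) (11,193/11)]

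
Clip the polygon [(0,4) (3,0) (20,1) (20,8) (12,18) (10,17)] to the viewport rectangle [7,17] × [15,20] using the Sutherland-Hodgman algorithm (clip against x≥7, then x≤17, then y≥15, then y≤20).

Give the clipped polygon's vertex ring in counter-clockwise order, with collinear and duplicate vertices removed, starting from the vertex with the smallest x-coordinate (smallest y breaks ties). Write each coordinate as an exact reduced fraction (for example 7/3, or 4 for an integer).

1. After x ≥ 7: [(7,131/10) (7,4/17) (20,1) (20,8) (12,18) (10,17)]
2. After x ≤ 17: [(7,131/10) (7,4/17) (17,14/17) (17,47/4) (12,18) (10,17)]
3. After y ≥ 15: [(110/13,15) (72/5,15) (12,18) (10,17)]
4. After y ≤ 20: [(110/13,15) (72/5,15) (12,18) (10,17)]
5. Canonical ring: [(110/13,15) (72/5,15) (12,18) (10,17)]

Clipped polygon: [(110/13,15) (72/5,15) (12,18) (10,17)]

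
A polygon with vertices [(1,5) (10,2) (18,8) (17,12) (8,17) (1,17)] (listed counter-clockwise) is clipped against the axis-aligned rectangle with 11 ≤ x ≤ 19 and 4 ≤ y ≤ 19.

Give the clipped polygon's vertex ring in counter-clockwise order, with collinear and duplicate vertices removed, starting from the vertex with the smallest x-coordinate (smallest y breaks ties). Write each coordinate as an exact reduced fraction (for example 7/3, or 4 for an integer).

Clipped polygon: [(11,4) (38/3,4) (18,8) (17,12) (11,46/3)]

1. After x ≥ 11: [(11,11/4) (18,8) (17,12) (11,46/3)]
2. After x ≤ 19: [(11,11/4) (18,8) (17,12) (11,46/3)]
3. After y ≥ 4: [(11,4) (38/3,4) (18,8) (17,12) (11,46/3)]
4. After y ≤ 19: [(11,4) (38/3,4) (18,8) (17,12) (11,46/3)]
5. Canonical ring: [(11,4) (38/3,4) (18,8) (17,12) (11,46/3)]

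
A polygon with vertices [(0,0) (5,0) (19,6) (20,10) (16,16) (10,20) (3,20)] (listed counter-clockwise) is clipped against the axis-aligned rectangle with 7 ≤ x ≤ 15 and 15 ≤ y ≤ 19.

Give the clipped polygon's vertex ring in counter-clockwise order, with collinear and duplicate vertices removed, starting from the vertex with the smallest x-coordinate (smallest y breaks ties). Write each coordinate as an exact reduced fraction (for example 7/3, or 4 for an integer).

Clipped polygon: [(7,15) (15,15) (15,50/3) (23/2,19) (7,19)]

1. After x ≥ 7: [(7,6/7) (19,6) (20,10) (16,16) (10,20) (7,20)]
2. After x ≤ 15: [(7,6/7) (15,30/7) (15,50/3) (10,20) (7,20)]
3. After y ≥ 15: [(7,15) (15,15) (15,50/3) (10,20) (7,20)]
4. After y ≤ 19: [(7,19) (7,15) (15,15) (15,50/3) (23/2,19)]
5. Canonical ring: [(7,15) (15,15) (15,50/3) (23/2,19) (7,19)]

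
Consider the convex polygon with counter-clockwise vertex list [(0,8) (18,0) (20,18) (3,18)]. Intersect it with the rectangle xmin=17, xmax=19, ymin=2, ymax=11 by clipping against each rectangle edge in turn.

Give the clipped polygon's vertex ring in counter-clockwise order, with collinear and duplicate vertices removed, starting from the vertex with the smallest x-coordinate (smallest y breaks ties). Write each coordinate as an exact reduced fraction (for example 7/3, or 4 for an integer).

Clipped polygon: [(17,2) (164/9,2) (19,9) (19,11) (17,11)]

1. After x ≥ 17: [(17,4/9) (18,0) (20,18) (17,18)]
2. After x ≤ 19: [(17,4/9) (18,0) (19,9) (19,18) (17,18)]
3. After y ≥ 2: [(17,2) (164/9,2) (19,9) (19,18) (17,18)]
4. After y ≤ 11: [(17,11) (17,2) (164/9,2) (19,9) (19,11)]
5. Canonical ring: [(17,2) (164/9,2) (19,9) (19,11) (17,11)]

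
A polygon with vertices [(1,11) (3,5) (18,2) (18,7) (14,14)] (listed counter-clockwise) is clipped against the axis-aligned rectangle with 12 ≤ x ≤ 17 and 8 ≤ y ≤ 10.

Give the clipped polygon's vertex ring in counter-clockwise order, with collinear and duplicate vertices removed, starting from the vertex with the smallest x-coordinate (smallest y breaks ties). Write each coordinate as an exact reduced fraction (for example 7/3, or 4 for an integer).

Clipped polygon: [(12,8) (17,8) (17,35/4) (114/7,10) (12,10)]

1. After x ≥ 12: [(12,176/13) (12,16/5) (18,2) (18,7) (14,14)]
2. After x ≤ 17: [(12,176/13) (12,16/5) (17,11/5) (17,35/4) (14,14)]
3. After y ≥ 8: [(12,176/13) (12,8) (17,8) (17,35/4) (14,14)]
4. After y ≤ 10: [(12,10) (12,8) (17,8) (17,35/4) (114/7,10)]
5. Canonical ring: [(12,8) (17,8) (17,35/4) (114/7,10) (12,10)]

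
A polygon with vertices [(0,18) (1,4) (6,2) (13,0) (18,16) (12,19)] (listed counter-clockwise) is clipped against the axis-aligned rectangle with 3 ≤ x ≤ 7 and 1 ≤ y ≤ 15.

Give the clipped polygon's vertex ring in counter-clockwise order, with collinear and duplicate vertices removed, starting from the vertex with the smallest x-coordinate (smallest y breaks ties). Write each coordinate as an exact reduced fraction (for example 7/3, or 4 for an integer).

1. After x ≥ 3: [(3,73/4) (3,16/5) (6,2) (13,0) (18,16) (12,19)]
2. After x ≤ 7: [(7,223/12) (3,73/4) (3,16/5) (6,2) (7,12/7)]
3. After y ≥ 1: [(7,223/12) (3,73/4) (3,16/5) (6,2) (7,12/7)]
4. After y ≤ 15: [(7,15) (3,15) (3,16/5) (6,2) (7,12/7)]
5. Canonical ring: [(3,16/5) (6,2) (7,12/7) (7,15) (3,15)]

Clipped polygon: [(3,16/5) (6,2) (7,12/7) (7,15) (3,15)]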